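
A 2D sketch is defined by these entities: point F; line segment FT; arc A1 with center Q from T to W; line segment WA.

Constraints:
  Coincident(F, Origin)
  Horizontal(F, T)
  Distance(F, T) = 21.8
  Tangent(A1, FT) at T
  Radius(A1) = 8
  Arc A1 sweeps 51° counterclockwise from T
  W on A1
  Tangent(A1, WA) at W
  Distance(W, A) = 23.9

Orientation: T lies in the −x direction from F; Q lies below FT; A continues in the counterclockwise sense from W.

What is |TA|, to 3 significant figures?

30.3

On A1, T sits at bearing 90° from Q; a 51° counterclockwise sweep puts W at bearing 141°, so W = Q + 8.0·(cos 141°, sin 141°) = (-28.0, -2.97). A1 meets WA tangentially, so QW is at right angles to WA, so WA runs along (−sin 141°, cos 141°); with |WA| = 23.9, A = (-43.1, -21.5). Then |TA| = |A − T| = 30.3.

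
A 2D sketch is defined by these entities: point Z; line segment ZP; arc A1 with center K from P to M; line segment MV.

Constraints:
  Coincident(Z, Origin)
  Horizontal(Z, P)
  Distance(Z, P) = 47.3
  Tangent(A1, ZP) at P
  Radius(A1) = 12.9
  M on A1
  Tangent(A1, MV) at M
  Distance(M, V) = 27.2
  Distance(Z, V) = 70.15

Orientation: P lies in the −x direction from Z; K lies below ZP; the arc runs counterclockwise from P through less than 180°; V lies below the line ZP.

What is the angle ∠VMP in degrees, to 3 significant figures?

131°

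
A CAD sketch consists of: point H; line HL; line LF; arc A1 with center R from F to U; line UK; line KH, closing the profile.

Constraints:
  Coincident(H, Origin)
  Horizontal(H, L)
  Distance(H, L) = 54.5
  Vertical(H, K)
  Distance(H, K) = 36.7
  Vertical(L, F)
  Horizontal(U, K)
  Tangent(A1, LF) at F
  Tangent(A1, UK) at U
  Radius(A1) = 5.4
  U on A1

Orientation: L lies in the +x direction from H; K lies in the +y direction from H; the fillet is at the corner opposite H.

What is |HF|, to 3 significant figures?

62.8

The virtual corner opposite H is at (54.5, 36.7). A1 meets LF tangentially, so RF is at right angles to LF and tangency of A1 to UK means the radius RU is perpendicular to UK, with radius 5.4, so the center R sits 5.4 in from both sides at R = (49.1, 31.3). That places the tangent points at F = (54.5, 31.3) on LF and U = (49.1, 36.7) on UK. Then |HF| = |F − H| = 62.8.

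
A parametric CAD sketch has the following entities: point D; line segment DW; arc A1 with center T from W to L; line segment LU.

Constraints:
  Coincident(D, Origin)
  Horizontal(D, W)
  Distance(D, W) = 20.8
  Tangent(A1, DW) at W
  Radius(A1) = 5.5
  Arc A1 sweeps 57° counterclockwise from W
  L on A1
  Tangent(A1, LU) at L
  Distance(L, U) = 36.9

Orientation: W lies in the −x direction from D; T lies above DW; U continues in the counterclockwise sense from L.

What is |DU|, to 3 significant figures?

33.7

On A1, W sits at bearing -90° from T; a 57° counterclockwise sweep puts L at bearing -33°, so L = T + 5.5·(cos -33°, sin -33°) = (-16.2, 2.50). Since A1 is tangent to LU there, TL ⟂ LU, so LU runs along (−sin -33°, cos -33°); with |LU| = 36.9, U = (3.91, 33.5). Then |DU| = |U − D| = 33.7.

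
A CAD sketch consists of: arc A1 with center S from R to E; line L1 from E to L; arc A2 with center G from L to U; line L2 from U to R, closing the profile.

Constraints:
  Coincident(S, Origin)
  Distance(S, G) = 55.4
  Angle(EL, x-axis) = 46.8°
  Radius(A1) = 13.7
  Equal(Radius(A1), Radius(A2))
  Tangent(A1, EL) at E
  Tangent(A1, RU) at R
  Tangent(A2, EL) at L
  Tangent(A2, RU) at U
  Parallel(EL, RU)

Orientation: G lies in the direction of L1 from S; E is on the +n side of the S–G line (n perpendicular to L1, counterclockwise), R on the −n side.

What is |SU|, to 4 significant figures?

57.07

The slot axis is L1's direction at 46.8°, so u = (cos 46.8°, sin 46.8°) = (0.6845, 0.7290) and n = (−sin 46.8°, cos 46.8°) = (-0.7290, 0.6845). S is at the origin and G lies 55.4 along u from S, so G = 55.4·u = (37.92, 40.38). Tangency of A1 to both parallel lines with radius 13.7 puts E and R at S ± 13.7·n: E = (-9.987, 9.378), R = (9.987, -9.378). Equal radii place L and U the same way about G: L = G + 13.7·n = (27.94, 49.76), U = G − 13.7·n = (47.91, 31.01). Then |SU| = |U − S| = 57.07.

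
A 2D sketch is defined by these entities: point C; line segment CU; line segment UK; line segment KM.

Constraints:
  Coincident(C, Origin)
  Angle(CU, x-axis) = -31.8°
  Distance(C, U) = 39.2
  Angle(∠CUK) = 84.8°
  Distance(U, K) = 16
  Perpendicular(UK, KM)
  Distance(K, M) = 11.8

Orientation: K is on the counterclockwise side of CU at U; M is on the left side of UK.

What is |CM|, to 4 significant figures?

29.95

C is at the origin; CU runs at -31.8° with length 39.2, so U = 39.2·(cos -31.8°, sin -31.8°) = (33.32, -20.66). ∠CUK = 84.8°, so UK runs at -31.8° + (180° − 84.8°) = 63.40° from the x-axis; with |UK| = 16.0, K = U + 16.0·(cos 63.40°, sin 63.40°) = (40.48, -6.350). UK ⟂ KM; with |KM| = 11.8 on the left of UK, M = K + 11.8·(-0.8942, 0.4478) = (29.93, -1.067). Then |CM| = |M − C| = 29.95.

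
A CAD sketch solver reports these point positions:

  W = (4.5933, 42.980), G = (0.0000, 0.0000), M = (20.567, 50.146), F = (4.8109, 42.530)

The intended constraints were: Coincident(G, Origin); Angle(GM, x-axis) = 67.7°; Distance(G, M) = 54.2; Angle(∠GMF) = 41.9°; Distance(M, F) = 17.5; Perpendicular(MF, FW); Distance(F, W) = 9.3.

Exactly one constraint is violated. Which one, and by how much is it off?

Distance(F, W) = 9.3 — off by 8.80.

G = (0.00, 0.00) ✓; GM at 67.70° ✓; |GM| = 54.20 ✓; ∠GMF = 41.90° ✓; |MF| = 17.50 ✓; ∠(MF, FW) = 89.99° ✓; |FW| = 0.4998 ✗.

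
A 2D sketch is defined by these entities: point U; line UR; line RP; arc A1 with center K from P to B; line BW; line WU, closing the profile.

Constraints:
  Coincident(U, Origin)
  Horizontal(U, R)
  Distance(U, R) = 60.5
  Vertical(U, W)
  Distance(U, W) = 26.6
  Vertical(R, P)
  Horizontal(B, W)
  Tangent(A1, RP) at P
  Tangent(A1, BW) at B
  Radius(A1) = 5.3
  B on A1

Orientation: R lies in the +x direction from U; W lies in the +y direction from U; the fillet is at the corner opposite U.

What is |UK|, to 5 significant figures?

59.167

U and W share the same x with |UW| = 26.6 and W on the +y side, so W = (0.0000, 26.600). The virtual corner opposite U is at (60.500, 26.600). Since A1 is tangent to RP there, KP ⟂ RP and tangency of A1 to BW means the radius KB is perpendicular to BW, with radius 5.3, so the center K sits 5.3 in from both sides at K = (55.200, 21.300). Then |UK| = |K − U| = 59.167.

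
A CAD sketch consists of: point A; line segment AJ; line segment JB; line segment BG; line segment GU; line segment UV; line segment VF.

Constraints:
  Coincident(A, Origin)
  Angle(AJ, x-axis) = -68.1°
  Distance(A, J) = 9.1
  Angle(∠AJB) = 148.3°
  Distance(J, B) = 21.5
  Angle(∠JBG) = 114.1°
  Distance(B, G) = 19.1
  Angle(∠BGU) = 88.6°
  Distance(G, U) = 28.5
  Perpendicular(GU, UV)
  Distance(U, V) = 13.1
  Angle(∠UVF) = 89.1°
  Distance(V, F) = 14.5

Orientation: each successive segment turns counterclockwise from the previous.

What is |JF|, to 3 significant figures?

15.8

A is at the origin; AJ runs at -68.1° with length 9.1, so J = (3.39, -8.44). ∠AJB = 148.3° gives JB at -36.4° from the x-axis; with |JB| = 21.5, B = (20.7, -21.2). ∠JBG = 114.1° gives BG at 29.5° from the x-axis; with |BG| = 19.1, G = (37.3, -11.8). ∠BGU = 88.6° gives GU at 121° from the x-axis; with |GU| = 28.5, U = (22.7, 12.7). GU is perpendicular to UV, so UV runs at -149°; with |UV| = 13.1, V = (11.4, 5.93). ∠UVF = 89.1° gives VF at -58.2° from the x-axis; with |VF| = 14.5, F = (19.1, -6.39). Then |JF| = |F − J| = 15.8.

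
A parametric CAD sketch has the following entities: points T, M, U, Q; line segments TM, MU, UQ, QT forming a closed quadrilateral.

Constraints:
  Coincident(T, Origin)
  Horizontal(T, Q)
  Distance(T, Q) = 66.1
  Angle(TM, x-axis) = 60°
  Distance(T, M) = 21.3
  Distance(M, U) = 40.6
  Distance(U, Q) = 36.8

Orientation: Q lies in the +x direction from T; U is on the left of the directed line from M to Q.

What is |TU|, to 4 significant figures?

58.57

Checks: |MU| = 40.60 ✓; |UQ| = 36.80 ✓.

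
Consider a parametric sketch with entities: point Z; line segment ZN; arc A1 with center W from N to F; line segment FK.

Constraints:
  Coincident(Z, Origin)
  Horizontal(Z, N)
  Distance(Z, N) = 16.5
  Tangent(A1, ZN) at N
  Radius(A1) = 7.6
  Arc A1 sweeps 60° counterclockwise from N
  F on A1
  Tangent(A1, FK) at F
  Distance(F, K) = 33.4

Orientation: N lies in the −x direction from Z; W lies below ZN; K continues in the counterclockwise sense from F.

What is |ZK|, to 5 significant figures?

51.512

On A1, N sits at bearing 90° from W; a 60° counterclockwise sweep puts F at bearing 150°, so F = W + 7.6·(cos 150°, sin 150°) = (-23.082, -3.8000). The tangent condition forces WF to be normal to FK, so FK runs along (−sin 150°, cos 150°); with |FK| = 33.4, K = (-39.782, -32.725). Then |ZK| = |K − Z| = 51.512.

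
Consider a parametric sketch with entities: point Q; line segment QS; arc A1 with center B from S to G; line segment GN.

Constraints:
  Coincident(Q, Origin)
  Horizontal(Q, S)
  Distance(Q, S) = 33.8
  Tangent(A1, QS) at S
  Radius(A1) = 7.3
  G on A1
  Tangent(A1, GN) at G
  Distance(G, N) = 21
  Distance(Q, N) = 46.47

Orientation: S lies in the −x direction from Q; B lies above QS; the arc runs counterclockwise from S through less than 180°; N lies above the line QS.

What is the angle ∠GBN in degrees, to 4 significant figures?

70.83°

Checks: |BG| = 7.300 ✓; ∠(BG, GN) = 90.00° ✓; |GN| = 21.00 ✓; |QN| = 46.47 ✓.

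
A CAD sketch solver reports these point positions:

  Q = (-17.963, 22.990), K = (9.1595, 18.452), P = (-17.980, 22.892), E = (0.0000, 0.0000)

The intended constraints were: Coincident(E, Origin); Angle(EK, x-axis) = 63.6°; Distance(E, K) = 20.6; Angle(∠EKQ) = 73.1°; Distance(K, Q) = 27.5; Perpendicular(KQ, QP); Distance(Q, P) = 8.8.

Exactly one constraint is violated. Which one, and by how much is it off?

Distance(Q, P) = 8.8 — off by 8.70.

E = (0.00, 0.00) ✓; EK at 63.60° ✓; |EK| = 20.60 ✓; ∠EKQ = 73.10° ✓; |KQ| = 27.50 ✓; ∠(KQ, QP) = 89.66° ✓; |QP| = 0.09946 ✗.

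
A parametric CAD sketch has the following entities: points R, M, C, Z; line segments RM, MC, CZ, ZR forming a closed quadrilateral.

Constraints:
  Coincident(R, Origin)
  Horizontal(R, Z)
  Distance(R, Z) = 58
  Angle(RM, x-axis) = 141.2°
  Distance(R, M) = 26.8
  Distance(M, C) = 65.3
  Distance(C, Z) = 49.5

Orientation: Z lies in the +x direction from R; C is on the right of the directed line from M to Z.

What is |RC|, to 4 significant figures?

39.33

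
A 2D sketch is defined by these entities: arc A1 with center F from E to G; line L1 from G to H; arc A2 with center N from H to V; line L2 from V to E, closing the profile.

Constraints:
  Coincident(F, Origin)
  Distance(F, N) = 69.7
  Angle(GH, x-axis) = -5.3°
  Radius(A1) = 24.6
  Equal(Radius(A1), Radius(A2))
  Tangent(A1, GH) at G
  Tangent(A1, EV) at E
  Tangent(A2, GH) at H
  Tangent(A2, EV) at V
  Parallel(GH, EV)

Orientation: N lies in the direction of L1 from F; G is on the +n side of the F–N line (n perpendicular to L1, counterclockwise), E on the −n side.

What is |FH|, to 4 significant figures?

73.91

The slot axis is L1's direction at -5.3°, so u = (cos -5.3°, sin -5.3°) = (0.9957, -0.09237) and n = (−sin -5.3°, cos -5.3°) = (0.09237, 0.9957). F is at the origin and N lies 69.7 along u from F, so N = 69.7·u = (69.40, -6.438). Tangency of A1 to both parallel lines with radius 24.6 puts G and E at F ± 24.6·n: G = (2.272, 24.49), E = (-2.272, -24.49). Equal radii place H and V the same way about N: H = N + 24.6·n = (71.67, 18.06), V = N − 24.6·n = (67.13, -30.93). Then |FH| = |H − F| = 73.91.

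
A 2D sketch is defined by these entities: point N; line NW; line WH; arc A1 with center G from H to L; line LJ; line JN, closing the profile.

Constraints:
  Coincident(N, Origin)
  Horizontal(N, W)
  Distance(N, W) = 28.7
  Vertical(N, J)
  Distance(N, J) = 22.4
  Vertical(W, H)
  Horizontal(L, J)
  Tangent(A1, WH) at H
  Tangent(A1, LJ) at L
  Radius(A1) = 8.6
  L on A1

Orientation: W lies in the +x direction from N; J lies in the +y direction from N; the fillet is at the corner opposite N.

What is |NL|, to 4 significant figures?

30.10

N is at the origin; N and W share the same y with |NW| = 28.7 and W on the +x side, so W = (28.70, 0.000). NJ is vertical with |NJ| = 22.4 and J on the +y side, so J = (0.000, 22.40). The virtual corner opposite N is at (28.70, 22.40). Since A1 is tangent to WH there, GH ⟂ WH and tangency of A1 to LJ means the radius GL is perpendicular to LJ, with radius 8.6, so the center G sits 8.6 in from both sides at G = (20.10, 13.80). That places the tangent points at H = (28.70, 13.80) on WH and L = (20.10, 22.40) on LJ. Then |NL| = |L − N| = 30.10.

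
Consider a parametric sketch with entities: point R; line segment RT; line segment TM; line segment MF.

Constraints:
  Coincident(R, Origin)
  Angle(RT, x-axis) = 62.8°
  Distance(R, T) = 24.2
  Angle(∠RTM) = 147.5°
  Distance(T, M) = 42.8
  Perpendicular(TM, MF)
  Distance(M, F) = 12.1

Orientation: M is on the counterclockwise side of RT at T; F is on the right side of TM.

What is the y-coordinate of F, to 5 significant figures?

65.259

∠RTM = 147.5°, so TM runs at 62.8° + (180° − 147.5°) = 95.300° from the x-axis; with |TM| = 42.8, M = T + 42.8·(cos 95.300°, sin 95.300°) = (7.1083, 64.141). The perpendicularity gives MF at right angles to TM; with |MF| = 12.1 on the right of TM, F = M + 12.1·(0.99572, 0.092371) = (19.157, 65.259). So F.y = 65.259.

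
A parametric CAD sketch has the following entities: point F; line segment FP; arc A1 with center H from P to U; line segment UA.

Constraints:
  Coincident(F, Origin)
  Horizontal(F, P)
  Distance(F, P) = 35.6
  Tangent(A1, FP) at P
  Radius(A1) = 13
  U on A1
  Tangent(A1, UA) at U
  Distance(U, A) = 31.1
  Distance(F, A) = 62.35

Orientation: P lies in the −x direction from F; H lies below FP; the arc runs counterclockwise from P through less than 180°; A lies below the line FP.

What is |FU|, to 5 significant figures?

50.798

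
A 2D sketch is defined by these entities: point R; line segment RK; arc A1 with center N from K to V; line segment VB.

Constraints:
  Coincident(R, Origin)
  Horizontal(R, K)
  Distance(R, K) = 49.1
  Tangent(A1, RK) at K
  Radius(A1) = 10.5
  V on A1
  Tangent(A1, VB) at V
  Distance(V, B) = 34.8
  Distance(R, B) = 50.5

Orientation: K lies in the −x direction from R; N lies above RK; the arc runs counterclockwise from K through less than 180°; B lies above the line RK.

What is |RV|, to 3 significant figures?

39.7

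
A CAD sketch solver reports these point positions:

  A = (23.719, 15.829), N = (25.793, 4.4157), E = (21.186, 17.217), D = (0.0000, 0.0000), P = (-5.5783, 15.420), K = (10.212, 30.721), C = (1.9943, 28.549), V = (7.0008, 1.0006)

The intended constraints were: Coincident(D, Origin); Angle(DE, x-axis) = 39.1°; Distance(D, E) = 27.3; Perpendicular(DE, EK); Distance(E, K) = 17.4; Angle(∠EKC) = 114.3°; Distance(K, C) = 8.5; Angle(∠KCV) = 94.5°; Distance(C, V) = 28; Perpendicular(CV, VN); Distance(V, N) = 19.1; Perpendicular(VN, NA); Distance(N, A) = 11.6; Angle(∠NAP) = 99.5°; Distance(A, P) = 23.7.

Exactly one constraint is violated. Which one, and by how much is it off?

Distance(A, P) = 23.7 — off by 5.60.

D = (0.00, 0.00) ✓; DE at 39.10° ✓; |DE| = 27.30 ✓; ∠(DE, EK) = 90.00° ✓; |EK| = 17.40 ✓; ∠EKC = 114.3° ✓; |KC| = 8.500 ✓; ∠KCV = 94.50° ✓; |CV| = 28.00 ✓; ∠(CV, VN) = 90.00° ✓; |VN| = 19.10 ✓; ∠(VN, NA) = 90.00° ✓; |NA| = 11.60 ✓; ∠NAP = 99.50° ✓; |AP| = 29.30 ✗.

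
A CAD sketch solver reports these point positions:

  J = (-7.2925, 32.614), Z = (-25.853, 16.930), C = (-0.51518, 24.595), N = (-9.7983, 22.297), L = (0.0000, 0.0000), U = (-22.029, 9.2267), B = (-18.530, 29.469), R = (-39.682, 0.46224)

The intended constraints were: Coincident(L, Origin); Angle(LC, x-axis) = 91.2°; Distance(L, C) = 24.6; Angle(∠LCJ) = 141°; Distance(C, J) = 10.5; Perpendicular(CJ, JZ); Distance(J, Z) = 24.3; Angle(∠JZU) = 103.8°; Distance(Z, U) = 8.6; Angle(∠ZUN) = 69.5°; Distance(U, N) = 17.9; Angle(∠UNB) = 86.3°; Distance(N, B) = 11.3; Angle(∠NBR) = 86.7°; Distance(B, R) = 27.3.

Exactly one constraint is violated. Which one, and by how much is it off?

Distance(B, R) = 27.3 — off by 8.60.

L = (0.00, 0.00) ✓; LC at 91.20° ✓; |LC| = 24.60 ✓; ∠LCJ = 141.0° ✓; |CJ| = 10.50 ✓; ∠(CJ, JZ) = 90.00° ✓; |JZ| = 24.30 ✓; ∠JZU = 103.8° ✓; |ZU| = 8.600 ✓; ∠ZUN = 69.50° ✓; |UN| = 17.90 ✓; ∠UNB = 86.30° ✓; |NB| = 11.30 ✓; ∠NBR = 86.70° ✓; |BR| = 35.90 ✗.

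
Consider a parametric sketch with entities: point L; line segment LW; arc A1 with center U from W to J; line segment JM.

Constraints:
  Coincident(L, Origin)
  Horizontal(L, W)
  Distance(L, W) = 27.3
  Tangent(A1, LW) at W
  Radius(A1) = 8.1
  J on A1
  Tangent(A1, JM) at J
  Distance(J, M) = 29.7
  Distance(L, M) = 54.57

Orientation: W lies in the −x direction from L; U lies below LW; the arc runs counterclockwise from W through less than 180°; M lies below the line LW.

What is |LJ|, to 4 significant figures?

35.79

Checks: |UJ| = 8.100 ✓; ∠(UJ, JM) = 90.00° ✓; |JM| = 29.70 ✓; |LM| = 54.57 ✓.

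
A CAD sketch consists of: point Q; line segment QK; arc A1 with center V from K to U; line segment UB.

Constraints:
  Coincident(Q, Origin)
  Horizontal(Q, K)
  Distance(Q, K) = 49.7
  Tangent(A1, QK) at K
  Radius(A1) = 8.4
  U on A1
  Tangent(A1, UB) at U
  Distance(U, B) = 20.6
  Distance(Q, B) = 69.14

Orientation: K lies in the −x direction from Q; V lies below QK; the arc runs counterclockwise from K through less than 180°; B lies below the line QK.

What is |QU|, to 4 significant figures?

57.90

Q is at the origin; QK is horizontal with |QK| = 49.7 and K on the −x side, so K = (-49.70, 0.000). Since A1 is tangent to QK there, VK ⟂ QK, so V = K + (0, -8.4) = (-49.70, -8.400). Since VU ⟂ UB (tangency), |VB| = √(8.4² + 20.6²) = 22.25 regardless of where U sits on A1. So B lies on both circle(Q, 69.14) and circle(V, 22.25); the below-QK intersection is B = (-64.44, -25.07). U is the foot of the tangent from B: U = (-57.63, -5.624).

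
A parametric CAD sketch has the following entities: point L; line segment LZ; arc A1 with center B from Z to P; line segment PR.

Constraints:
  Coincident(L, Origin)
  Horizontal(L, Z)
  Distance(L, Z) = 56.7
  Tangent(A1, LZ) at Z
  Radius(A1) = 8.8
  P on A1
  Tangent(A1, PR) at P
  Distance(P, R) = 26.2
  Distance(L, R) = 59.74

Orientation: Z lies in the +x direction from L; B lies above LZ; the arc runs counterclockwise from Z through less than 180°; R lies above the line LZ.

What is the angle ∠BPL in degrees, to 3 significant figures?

23.8°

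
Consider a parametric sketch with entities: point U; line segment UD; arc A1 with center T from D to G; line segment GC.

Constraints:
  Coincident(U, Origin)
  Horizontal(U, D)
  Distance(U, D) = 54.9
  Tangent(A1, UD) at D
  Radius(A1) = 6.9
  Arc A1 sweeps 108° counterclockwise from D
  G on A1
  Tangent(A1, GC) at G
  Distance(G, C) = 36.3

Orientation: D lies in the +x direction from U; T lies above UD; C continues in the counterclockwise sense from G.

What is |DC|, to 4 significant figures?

43.80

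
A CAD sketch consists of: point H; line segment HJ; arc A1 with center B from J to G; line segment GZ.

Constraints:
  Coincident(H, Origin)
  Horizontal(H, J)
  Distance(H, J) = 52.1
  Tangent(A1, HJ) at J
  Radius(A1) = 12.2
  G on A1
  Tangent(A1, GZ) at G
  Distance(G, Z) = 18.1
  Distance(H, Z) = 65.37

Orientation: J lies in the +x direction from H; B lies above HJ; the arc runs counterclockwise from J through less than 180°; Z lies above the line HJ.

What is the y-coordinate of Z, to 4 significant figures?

33.67

H is at the origin; HJ is horizontal with |HJ| = 52.1 and J on the +x side, so J = (52.10, 0.000). Since A1 is tangent to HJ there, BJ ⟂ HJ, so B = J + (0, 12.2) = (52.10, 12.20). Since BG ⟂ GZ (tangency), |BZ| = √(12.2² + 18.1²) = 21.83 regardless of where G sits on A1. So Z lies on both circle(H, 65.37) and circle(B, 21.83); the above-HJ intersection is Z = (56.03, 33.67). G is the foot of the tangent from Z: G = (63.28, 17.09).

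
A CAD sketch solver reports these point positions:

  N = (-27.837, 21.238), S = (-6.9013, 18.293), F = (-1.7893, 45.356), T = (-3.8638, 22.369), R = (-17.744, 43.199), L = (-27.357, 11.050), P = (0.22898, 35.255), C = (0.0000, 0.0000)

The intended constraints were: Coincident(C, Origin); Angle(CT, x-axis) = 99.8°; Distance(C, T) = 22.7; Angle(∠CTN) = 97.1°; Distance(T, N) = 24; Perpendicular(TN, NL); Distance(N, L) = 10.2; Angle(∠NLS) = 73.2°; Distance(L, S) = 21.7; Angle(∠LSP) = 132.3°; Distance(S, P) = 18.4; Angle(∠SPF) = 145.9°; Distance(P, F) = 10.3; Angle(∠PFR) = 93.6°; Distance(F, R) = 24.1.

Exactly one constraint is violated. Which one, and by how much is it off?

Distance(F, R) = 24.1 — off by 8.00.

C = (0.00, 0.00) ✓; CT at 99.80° ✓; |CT| = 22.70 ✓; ∠CTN = 97.10° ✓; |TN| = 24.00 ✓; ∠(TN, NL) = 90.00° ✓; |NL| = 10.20 ✓; ∠NLS = 73.20° ✓; |LS| = 21.70 ✓; ∠LSP = 132.3° ✓; |SP| = 18.40 ✓; ∠SPF = 145.9° ✓; |PF| = 10.30 ✓; ∠PFR = 93.60° ✓; |FR| = 16.10 ✗.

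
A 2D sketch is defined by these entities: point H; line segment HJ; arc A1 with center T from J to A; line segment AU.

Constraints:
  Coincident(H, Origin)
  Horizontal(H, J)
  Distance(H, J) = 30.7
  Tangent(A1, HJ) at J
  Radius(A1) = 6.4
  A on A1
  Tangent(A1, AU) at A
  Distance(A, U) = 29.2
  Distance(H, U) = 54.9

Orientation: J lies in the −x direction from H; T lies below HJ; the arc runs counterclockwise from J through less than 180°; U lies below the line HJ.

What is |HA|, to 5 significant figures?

37.260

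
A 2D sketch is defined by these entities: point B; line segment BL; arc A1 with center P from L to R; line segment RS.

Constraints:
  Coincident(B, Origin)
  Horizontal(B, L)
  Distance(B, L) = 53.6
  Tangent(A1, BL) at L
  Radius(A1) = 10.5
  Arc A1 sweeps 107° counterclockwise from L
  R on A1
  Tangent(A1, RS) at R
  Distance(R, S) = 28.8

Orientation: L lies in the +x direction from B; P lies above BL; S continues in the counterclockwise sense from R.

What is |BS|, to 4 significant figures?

68.84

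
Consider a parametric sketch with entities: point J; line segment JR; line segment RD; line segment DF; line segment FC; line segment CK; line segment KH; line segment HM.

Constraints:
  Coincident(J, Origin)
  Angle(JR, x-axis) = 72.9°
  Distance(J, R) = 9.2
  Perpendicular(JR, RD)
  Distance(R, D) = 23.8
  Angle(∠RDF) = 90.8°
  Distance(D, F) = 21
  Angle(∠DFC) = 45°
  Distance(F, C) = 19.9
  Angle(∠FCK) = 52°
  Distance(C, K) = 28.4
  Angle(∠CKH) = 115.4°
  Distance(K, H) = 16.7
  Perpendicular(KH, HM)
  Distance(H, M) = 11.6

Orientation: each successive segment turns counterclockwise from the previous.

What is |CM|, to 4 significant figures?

32.12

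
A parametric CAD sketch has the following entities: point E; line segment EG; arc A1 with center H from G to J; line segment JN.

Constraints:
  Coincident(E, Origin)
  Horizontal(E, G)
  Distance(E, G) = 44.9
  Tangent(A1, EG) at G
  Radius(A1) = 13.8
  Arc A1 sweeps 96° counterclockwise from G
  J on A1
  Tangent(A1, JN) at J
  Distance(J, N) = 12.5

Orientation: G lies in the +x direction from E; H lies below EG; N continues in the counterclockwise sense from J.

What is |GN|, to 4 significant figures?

30.33

E is at the origin; EG is horizontal with |EG| = 44.9 and G on the +x side, so G = (44.90, 0.000). Tangency of A1 to EG means the radius HG is perpendicular to EG, so H = G + (0, -13.8) = (44.90, -13.80). On A1, G sits at bearing 90° from H; a 96° counterclockwise sweep puts J at bearing 186°, so J = H + 13.8·(cos 186°, sin 186°) = (31.18, -15.24). The tangent condition forces HJ to be normal to JN, so JN runs along (−sin 186°, cos 186°); with |JN| = 12.5, N = (32.48, -27.67). Then |GN| = |N − G| = 30.33.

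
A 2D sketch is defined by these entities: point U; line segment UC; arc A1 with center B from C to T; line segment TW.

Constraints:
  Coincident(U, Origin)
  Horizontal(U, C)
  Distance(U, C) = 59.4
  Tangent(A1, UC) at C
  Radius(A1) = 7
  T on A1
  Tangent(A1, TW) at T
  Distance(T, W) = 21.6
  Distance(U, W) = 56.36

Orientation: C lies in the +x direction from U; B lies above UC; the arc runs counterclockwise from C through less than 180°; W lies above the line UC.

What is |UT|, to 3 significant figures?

65.5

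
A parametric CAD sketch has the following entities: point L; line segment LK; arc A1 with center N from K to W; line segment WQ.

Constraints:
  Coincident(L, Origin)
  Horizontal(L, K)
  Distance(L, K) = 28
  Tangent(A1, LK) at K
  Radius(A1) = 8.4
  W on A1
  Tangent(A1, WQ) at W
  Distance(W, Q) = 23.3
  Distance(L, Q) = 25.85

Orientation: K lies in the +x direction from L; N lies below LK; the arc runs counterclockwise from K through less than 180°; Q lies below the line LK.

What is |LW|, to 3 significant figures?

21.2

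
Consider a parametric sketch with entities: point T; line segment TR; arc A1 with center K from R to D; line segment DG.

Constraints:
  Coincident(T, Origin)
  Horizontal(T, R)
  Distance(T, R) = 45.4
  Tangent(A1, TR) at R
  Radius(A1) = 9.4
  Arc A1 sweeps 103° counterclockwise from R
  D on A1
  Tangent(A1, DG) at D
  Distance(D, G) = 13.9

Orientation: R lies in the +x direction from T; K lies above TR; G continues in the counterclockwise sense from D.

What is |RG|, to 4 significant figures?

25.77

T is at the origin; TR is horizontal with |TR| = 45.4 and R on the +x side, so R = (45.40, 0.000). Since A1 is tangent to TR there, KR ⟂ TR, so K = R + (0, 9.4) = (45.40, 9.400). On A1, R sits at bearing -90° from K; a 103° counterclockwise sweep puts D at bearing 13°, so D = K + 9.4·(cos 13°, sin 13°) = (54.56, 11.51). Tangency of A1 to DG means the radius KD is perpendicular to DG, so DG runs along (−sin 13°, cos 13°); with |DG| = 13.9, G = (51.43, 25.06). Then |RG| = |G − R| = 25.77.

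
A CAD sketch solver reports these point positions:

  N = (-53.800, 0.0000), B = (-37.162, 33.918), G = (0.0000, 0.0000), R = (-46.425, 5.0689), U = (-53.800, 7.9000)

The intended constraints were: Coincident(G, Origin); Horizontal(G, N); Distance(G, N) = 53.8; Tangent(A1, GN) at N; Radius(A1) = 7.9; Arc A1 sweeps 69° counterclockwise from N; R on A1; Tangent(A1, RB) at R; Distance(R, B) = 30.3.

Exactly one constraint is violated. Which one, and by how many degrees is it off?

Tangent(A1, RB) at R — off by 3.20°.

G = (0.00, 0.00) ✓; G.y = 0.00, N.y = 0.00 ✓; |GN| = 53.80 ✓; ∠(UN, NG) = 90.00° ✓; |UN| = 7.900 ✓; bearing(U→R) − bearing(U→N) = 69.00° ✓; |UR| = 7.900 ✓; ∠(UR, RB) = 86.80° ✗; |RB| = 30.30 ✓.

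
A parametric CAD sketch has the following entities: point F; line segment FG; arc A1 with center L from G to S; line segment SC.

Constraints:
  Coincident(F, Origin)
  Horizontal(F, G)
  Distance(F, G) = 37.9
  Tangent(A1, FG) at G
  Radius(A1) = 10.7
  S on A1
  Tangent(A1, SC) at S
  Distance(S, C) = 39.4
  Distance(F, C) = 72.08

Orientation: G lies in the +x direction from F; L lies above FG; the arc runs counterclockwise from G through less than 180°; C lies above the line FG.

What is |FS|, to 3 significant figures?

49.4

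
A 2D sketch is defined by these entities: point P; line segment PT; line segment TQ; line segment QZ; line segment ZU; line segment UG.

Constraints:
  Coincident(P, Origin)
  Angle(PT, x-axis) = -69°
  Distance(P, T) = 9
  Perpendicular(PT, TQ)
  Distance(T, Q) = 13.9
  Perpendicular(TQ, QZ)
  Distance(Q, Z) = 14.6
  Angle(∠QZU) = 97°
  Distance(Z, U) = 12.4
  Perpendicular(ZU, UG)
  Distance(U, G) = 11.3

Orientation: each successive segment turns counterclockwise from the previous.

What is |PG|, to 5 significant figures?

4.1102

P is at the origin; PT runs at -69.0° with length 9.0, so T = (3.2253, -8.4022). PT is perpendicular to TQ, so TQ runs at 21.000°; with |TQ| = 13.9, Q = (16.202, -3.4209). The perpendicularity gives QZ at right angles to TQ, so QZ runs at 111.00°; with |QZ| = 14.6, Z = (10.970, 10.209). ∠QZU = 97.0° gives ZU at -166.00° from the x-axis; with |ZU| = 12.4, U = (-1.0618, 7.2095). ZU is perpendicular to UG, so UG runs at -76.000°; with |UG| = 11.3, G = (1.6720, -3.7548). Then |PG| = |G − P| = 4.1102.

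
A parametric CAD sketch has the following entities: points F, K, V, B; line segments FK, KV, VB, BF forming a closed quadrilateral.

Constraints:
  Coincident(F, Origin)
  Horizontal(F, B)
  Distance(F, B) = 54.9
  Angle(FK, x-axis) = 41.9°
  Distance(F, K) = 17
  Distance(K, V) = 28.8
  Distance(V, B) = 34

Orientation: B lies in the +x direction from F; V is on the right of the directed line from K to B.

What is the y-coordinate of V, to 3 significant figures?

-15.0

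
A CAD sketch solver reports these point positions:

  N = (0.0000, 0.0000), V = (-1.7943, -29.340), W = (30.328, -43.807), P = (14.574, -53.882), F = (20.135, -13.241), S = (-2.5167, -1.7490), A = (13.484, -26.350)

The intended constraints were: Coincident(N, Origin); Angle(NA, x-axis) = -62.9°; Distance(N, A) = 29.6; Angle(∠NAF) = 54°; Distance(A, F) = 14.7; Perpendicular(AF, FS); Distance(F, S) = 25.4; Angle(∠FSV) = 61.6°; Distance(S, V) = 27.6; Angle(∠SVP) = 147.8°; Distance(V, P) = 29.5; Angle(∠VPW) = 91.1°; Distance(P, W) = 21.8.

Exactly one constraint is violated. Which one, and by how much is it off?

Distance(P, W) = 21.8 — off by 3.10.

N = (0.00, 0.00) ✓; NA at -62.90° ✓; |NA| = 29.60 ✓; ∠NAF = 54.00° ✓; |AF| = 14.70 ✓; ∠(AF, FS) = 90.00° ✓; |FS| = 25.40 ✓; ∠FSV = 61.60° ✓; |SV| = 27.60 ✓; ∠SVP = 147.8° ✓; |VP| = 29.50 ✓; ∠VPW = 91.10° ✓; |PW| = 18.70 ✗.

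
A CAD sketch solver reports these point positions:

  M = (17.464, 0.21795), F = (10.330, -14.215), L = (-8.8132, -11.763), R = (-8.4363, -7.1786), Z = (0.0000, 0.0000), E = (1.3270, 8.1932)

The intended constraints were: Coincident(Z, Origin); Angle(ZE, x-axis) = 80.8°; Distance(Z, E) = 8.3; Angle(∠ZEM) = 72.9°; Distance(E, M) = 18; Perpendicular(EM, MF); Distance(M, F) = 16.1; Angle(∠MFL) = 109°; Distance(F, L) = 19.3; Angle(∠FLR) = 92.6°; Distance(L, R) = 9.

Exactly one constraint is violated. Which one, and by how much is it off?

Distance(L, R) = 9 — off by 4.40.

Z = (0.00, 0.00) ✓; ZE at 80.80° ✓; |ZE| = 8.300 ✓; ∠ZEM = 72.90° ✓; |EM| = 18.00 ✓; ∠(EM, MF) = 90.00° ✓; |MF| = 16.10 ✓; ∠MFL = 109.0° ✓; |FL| = 19.30 ✓; ∠FLR = 92.60° ✓; |LR| = 4.600 ✗.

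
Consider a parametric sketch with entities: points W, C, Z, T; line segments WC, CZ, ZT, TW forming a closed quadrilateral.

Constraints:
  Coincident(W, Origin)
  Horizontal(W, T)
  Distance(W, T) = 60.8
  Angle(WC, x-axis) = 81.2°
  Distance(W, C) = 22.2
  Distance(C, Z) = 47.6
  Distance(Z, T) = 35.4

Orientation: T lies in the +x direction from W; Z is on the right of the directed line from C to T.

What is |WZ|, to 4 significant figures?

34.77

Checks: |CZ| = 47.60 ✓; |ZT| = 35.40 ✓.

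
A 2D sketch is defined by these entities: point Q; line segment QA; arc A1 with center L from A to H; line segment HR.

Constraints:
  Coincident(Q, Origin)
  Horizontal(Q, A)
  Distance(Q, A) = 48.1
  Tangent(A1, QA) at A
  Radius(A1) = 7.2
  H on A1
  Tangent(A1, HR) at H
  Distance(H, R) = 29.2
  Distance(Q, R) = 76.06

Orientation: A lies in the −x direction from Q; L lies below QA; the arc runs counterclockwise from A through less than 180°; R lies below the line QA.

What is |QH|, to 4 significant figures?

53.93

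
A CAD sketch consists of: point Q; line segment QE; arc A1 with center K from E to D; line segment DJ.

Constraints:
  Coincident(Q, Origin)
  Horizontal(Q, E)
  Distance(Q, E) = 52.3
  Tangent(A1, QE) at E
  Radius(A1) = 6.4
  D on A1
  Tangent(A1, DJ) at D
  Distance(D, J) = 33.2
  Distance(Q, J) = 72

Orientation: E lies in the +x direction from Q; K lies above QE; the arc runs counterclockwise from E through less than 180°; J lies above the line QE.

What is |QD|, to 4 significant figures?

59.01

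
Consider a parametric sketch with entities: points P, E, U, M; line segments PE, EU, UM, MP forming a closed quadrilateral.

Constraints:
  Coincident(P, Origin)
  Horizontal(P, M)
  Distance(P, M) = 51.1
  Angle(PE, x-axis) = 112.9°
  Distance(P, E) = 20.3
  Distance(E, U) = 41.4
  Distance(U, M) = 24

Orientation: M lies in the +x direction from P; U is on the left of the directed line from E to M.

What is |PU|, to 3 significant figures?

37.2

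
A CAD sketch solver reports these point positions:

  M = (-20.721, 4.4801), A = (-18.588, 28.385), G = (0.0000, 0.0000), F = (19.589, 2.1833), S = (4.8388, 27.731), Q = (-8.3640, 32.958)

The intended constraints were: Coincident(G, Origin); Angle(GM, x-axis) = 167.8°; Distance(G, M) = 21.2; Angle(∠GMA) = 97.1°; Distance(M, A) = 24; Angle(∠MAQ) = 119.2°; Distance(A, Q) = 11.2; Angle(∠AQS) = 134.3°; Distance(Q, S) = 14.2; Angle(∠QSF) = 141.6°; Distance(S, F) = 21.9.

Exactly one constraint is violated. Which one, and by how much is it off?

Distance(S, F) = 21.9 — off by 7.60.

G = (0.00, 0.00) ✓; GM at 167.8° ✓; |GM| = 21.20 ✓; ∠GMA = 97.10° ✓; |MA| = 24.00 ✓; ∠MAQ = 119.2° ✓; |AQ| = 11.20 ✓; ∠AQS = 134.3° ✓; |QS| = 14.20 ✓; ∠QSF = 141.6° ✓; |SF| = 29.50 ✗.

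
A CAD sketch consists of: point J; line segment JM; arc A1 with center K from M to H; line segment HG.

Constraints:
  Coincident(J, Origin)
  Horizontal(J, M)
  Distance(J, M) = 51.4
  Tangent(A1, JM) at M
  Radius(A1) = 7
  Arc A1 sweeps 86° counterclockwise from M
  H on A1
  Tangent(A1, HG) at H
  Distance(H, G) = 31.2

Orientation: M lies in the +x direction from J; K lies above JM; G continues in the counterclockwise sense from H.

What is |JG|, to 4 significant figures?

71.30

J is at the origin; J and M share the same y with |JM| = 51.4 and M on the +x side, so M = (51.40, 0.000). Since A1 is tangent to JM there, KM ⟂ JM, so K = M + (0, 7) = (51.40, 7.000). On A1, M sits at bearing -90° from K; an 86° counterclockwise sweep puts H at bearing -4°, so H = K + 7.0·(cos -4°, sin -4°) = (58.38, 6.512). Since A1 is tangent to HG there, KH ⟂ HG, so HG runs along (−sin -4°, cos -4°); with |HG| = 31.2, G = (60.56, 37.64). Then |JG| = |G − J| = 71.30.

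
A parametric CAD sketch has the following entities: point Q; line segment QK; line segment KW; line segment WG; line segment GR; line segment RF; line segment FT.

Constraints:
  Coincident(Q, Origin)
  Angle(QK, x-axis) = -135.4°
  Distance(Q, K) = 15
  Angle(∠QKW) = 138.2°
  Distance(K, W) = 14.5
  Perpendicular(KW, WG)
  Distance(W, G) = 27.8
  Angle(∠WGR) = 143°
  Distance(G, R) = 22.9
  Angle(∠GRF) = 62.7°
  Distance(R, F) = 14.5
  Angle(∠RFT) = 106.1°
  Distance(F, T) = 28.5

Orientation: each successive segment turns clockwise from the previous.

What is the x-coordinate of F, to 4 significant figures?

-6.731

Q is at the origin; QK runs at -135.4° with length 15.0, so K = (-10.68, -10.53). ∠QKW = 138.2° gives KW at -177.2° from the x-axis; with |KW| = 14.5, W = (-25.16, -11.24). KW ⟂ WG, so WG runs at 92.80°; with |WG| = 27.8, G = (-26.52, 16.53). ∠WGR = 143.0° gives GR at 55.80° from the x-axis; with |GR| = 22.9, R = (-13.65, 35.47). ∠GRF = 62.7° gives RF at -61.50° from the x-axis; with |RF| = 14.5, F = (-6.731, 22.72). So F.x = -6.731.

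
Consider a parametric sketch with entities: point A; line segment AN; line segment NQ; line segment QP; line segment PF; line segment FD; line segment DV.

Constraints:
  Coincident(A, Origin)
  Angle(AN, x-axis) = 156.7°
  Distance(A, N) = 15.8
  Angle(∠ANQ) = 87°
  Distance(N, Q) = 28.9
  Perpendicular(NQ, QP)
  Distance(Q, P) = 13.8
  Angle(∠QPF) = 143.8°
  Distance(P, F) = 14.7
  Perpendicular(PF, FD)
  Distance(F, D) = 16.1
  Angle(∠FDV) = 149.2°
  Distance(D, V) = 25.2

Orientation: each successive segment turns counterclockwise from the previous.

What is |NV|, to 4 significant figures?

7.515

The perpendicularity gives FD at right angles to PF, so FD runs at 105.9°; with |FD| = 16.1, D = (-1.868, -6.132). ∠FDV = 149.2° gives DV at 136.7° from the x-axis; with |DV| = 25.2, V = (-20.21, 11.15). Then |NV| = |V − N| = 7.515.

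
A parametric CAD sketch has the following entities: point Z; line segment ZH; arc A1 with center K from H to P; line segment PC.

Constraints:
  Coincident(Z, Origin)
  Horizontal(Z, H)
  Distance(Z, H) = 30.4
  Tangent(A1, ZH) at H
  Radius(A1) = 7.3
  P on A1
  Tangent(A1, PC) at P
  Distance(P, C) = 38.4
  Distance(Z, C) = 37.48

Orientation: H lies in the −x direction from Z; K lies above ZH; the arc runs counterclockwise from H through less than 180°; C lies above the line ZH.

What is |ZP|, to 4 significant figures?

24.33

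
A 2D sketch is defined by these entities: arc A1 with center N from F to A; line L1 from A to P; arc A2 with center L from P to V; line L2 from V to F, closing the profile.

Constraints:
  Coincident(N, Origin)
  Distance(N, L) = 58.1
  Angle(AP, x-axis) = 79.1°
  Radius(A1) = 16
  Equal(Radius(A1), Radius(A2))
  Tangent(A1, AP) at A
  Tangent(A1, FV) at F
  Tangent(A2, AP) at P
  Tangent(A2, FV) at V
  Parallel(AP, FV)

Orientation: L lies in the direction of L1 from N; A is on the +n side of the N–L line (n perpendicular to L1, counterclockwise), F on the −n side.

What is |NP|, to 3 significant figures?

60.3

The slot axis is L1's direction at 79.1°, so u = (cos 79.1°, sin 79.1°) = (0.189, 0.982) and n = (−sin 79.1°, cos 79.1°) = (-0.982, 0.189). N is at the origin and L lies 58.1 along u from N, so L = 58.1·u = (11.0, 57.1). Tangency of A1 to both parallel lines with radius 16.0 puts A and F at N ± 16.0·n: A = (-15.7, 3.03), F = (15.7, -3.03). Equal radii place P and V the same way about L: P = L + 16.0·n = (-4.72, 60.1), V = L − 16.0·n = (26.7, 54.0). Then |NP| = |P − N| = 60.3.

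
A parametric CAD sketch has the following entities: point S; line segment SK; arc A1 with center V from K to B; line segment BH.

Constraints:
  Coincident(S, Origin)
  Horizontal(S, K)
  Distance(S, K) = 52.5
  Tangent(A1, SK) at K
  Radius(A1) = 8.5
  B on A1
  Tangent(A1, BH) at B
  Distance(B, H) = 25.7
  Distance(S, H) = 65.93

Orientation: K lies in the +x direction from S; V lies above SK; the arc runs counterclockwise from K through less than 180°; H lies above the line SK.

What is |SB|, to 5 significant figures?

61.677

S is at the origin; S and K share the same y with |SK| = 52.5 and K on the +x side, so K = (52.500, 0.0000). The tangent condition forces VK to be normal to SK, so V = K + (0, 8.5) = (52.500, 8.5000). Since VB ⟂ BH (tangency), |VH| = √(8.5² + 25.7²) = 27.069 regardless of where B sits on A1. So H lies on both circle(S, 65.93) and circle(V, 27.069); the above-SK intersection is H = (55.628, 35.388). B is the foot of the tangent from H: B = (60.824, 10.219).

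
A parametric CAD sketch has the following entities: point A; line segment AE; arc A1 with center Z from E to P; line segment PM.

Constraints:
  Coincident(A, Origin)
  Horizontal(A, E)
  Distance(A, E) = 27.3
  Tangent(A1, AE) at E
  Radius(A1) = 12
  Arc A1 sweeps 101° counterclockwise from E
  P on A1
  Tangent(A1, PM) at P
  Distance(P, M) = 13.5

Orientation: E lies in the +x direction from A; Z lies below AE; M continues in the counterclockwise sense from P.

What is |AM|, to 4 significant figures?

32.95

On A1, E sits at bearing 90° from Z; a 101° counterclockwise sweep puts P at bearing 191°, so P = Z + 12.0·(cos 191°, sin 191°) = (15.52, -14.29). Tangency of A1 to PM means the radius ZP is perpendicular to PM, so PM runs along (−sin 191°, cos 191°); with |PM| = 13.5, M = (18.10, -27.54). Then |AM| = |M − A| = 32.95.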